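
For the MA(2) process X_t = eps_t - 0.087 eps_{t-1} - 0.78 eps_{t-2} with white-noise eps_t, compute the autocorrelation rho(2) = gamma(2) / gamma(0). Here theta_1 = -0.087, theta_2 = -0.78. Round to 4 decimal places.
\rho(2) = -0.4827

For an MA(q) process with theta_0 = 1, the autocovariance is
  gamma(k) = sigma^2 * sum_{i=0..q-k} theta_i * theta_{i+k},
and rho(k) = gamma(k) / gamma(0). Sigma^2 cancels.
  numerator   = (1)*(-0.78) = -0.78.
  denominator = (1)^2 + (-0.087)^2 + (-0.78)^2 = 1.615969.
  rho(2) = -0.78 / 1.615969 = -0.4827.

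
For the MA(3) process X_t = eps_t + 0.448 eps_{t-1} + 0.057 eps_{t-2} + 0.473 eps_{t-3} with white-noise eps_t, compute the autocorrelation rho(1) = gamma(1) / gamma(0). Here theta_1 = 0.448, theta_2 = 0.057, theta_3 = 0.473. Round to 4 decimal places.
\rho(1) = 0.3506

For an MA(q) process with theta_0 = 1, the autocovariance is
  gamma(k) = sigma^2 * sum_{i=0..q-k} theta_i * theta_{i+k},
and rho(k) = gamma(k) / gamma(0). Sigma^2 cancels.
  numerator   = (1)*(0.448) + (0.448)*(0.057) + (0.057)*(0.473) = 0.500497.
  denominator = (1)^2 + (0.448)^2 + (0.057)^2 + (0.473)^2 = 1.427682.
  rho(1) = 0.500497 / 1.427682 = 0.3506.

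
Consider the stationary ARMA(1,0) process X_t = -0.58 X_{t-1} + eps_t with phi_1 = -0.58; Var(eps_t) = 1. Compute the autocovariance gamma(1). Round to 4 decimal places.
\gamma(1) = -0.8740

Multiply the model equation by X_{t-k} and take expectations. With theta_0 = psi_0 = 1 and psi_j the MA(infinity) weights, this gives
  gamma(k) - sum_i phi_i gamma(k-i) = c_k,
  c_k = sigma^2 * sum_{j=k..q} theta_j psi_{j-k}   (c_k = 0 for k > q),
using gamma(-m) = gamma(m).
Pure AR (q = 0): c_0 = sigma^2 = 1, c_k = 0 for k >= 1.
Equations for k = 0 and k = 1 (AR order 1):
  gamma(0) = phi_1 gamma(1) + c_0
  gamma(1) = phi_1 gamma(0) + c_1
Substituting the second into the first: gamma(0) (1 - phi_1^2) = c_0 + phi_1 c_1, so
  gamma(0) = c_0 / (1 - phi_1^2) = 1 / (1 - (-0.58)^2) = 1 / 0.6636 = 1.506932.
  gamma(1) = phi_1 gamma(0) = (-0.58)(1.506932) = -0.87402.
Therefore gamma(1) = -0.8740 (to 4 decimal places).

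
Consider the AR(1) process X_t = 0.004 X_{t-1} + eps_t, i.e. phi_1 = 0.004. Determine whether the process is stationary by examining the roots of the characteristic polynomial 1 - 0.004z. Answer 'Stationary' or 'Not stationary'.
\text{Stationary}

The AR(p) characteristic polynomial is P(z) = 1 - 0.004z.
Stationarity requires all roots to lie outside the unit circle, i.e. |z| > 1 for every root.
This is linear in z: 1 + (-0.004) z = 0  =>  z = -1/(-0.004) = 250,  |z| = 250.
Moduli of all roots: 250.0000.
All moduli strictly greater than 1? Yes.
Verdict: Stationary.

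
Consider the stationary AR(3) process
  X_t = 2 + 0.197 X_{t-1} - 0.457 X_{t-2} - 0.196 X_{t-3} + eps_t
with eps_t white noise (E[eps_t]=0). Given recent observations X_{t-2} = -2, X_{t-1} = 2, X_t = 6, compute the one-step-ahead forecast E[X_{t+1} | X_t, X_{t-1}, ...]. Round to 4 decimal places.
E[X_{t+1} \mid \mathcal F_t] = 2.6600

For an AR(p) model X_t = c + sum_i phi_i X_{t-i} + eps_t, the
one-step-ahead conditional mean is
  E[X_{t+1} | X_t, ...] = c + sum_i phi_i X_{t+1-i}.
Substitute known values:
  E[X_{t+1} | ...] = 2 + (0.197) * (6) + (-0.457) * (2) + (-0.196) * (-2)
                   = 2.6600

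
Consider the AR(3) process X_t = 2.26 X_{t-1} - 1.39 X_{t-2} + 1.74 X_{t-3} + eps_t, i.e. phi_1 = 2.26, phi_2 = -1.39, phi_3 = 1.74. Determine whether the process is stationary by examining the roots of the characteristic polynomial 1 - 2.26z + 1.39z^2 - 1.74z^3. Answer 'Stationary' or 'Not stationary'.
\text{Not stationary}

The AR(p) characteristic polynomial is P(z) = 1 - 2.26z + 1.39z^2 - 1.74z^3.
Stationarity requires all roots to lie outside the unit circle, i.e. |z| > 1 for every root.
Degree 3: look for a simple real root z0 first, then factor out (1 - z/z0) and solve the remaining quadratic.
Testing z0 = 0.5: P(0.5) = 1 + (-2.26)(0.5) + (1.39)(0.5)^2 + (-1.74)(0.5)^3
  = 1 + (-1.13) + (0.3475) + (-0.2175) = 0.  So z_0 = 0.5 is a root, |z_0| = 0.5.
Divide out the factor (1 - 2 z) = (1 - z/z0) (since 1/z0 = 2):
  P(z) = (1 - 2 z)(1 + (-0.26) z + (0.87) z^2)
  [check: z-coef -0.26 - (2) = -2.26; z^2-coef 0.87 - (2)(-0.26) = 1.39; z^3-coef -(2)(0.87) = -1.74.]
Remaining roots from the quadratic factor 1 + (-0.26) z + (0.87) z^2:
  Set 1 + (-0.26) z + (0.87) z^2 = 0, i.e. a z^2 + b z + c = 0 with a = 0.87, b = -0.26, c = 1.
  Discriminant D = b^2 - 4ac = (-0.26)^2 - 4*(0.87)*1 = 0.0676 - (3.48) = -3.4124.
  D < 0, so the roots are the complex-conjugate pair z = (-b +/- i sqrt(-D)) / (2a) = 0.1494 +/- 1.0616i.
  For a conjugate pair |z|^2 = z * conj(z) = (product of roots) = c/a = 1/(0.87) = 1.149425, so |z| = sqrt(1.149425) = 1.0721 for both roots.
Moduli of all roots: 0.5000, 1.0721, 1.0721.
All moduli strictly greater than 1? No.
Verdict: Not stationary.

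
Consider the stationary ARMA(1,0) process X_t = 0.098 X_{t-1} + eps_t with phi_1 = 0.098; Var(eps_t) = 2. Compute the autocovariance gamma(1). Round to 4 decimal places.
\gamma(1) = 0.1979

Multiply the model equation by X_{t-k} and take expectations. With theta_0 = psi_0 = 1 and psi_j the MA(infinity) weights, this gives
  gamma(k) - sum_i phi_i gamma(k-i) = c_k,
  c_k = sigma^2 * sum_{j=k..q} theta_j psi_{j-k}   (c_k = 0 for k > q),
using gamma(-m) = gamma(m).
Pure AR (q = 0): c_0 = sigma^2 = 2, c_k = 0 for k >= 1.
Equations for k = 0 and k = 1 (AR order 1):
  gamma(0) = phi_1 gamma(1) + c_0
  gamma(1) = phi_1 gamma(0) + c_1
Substituting the second into the first: gamma(0) (1 - phi_1^2) = c_0 + phi_1 c_1, so
  gamma(0) = c_0 / (1 - phi_1^2) = 2 / (1 - (0.098)^2) = 2 / 0.990396 = 2.019394.
  gamma(1) = phi_1 gamma(0) = (0.098)(2.019394) = 0.197901.
Therefore gamma(1) = 0.1979 (to 4 decimal places).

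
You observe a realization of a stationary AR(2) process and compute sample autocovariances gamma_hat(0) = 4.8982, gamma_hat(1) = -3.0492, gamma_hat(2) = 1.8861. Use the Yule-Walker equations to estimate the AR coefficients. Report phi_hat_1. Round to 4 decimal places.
\hat\phi_{1} = -0.6250

The Yule-Walker equations for an AR(p) process read, in matrix form,
  Gamma_p phi = r_p,   with   (Gamma_p)_{ij} = gamma(|i - j|),
                       (r_p)_i = gamma(i),   i,j = 1..p.
Substitute the sample gammas (Toeplitz matrix and right-hand side of size 2):
  Gamma_p = [[4.8982, -3.0492], [-3.0492, 4.8982]]
  r_p     = [-3.0492, 1.8861]
Written out:
  4.8982 phi_1 - 3.0492 phi_2 = -3.0492
  -3.0492 phi_1 + 4.8982 phi_2 = 1.8861
Solve by Cramer's rule:
  det = gamma(0)^2 - gamma(1)^2 = (4.8982)^2 - (-3.0492)^2 = 23.99236324 - 9.29762064 = 14.6947426
  phi_hat_1 = [gamma(1) gamma(0) - gamma(1) gamma(2)] / det = [(-3.0492)(4.8982) - (-3.0492)(1.8861)] / 14.6947426 = -9.18449532 / 14.6947426 = -0.625
  phi_hat_2 = [gamma(0) gamma(2) - gamma(1)^2] / det = [(4.8982)(1.8861) - (-3.0492)^2] / 14.6947426 = -0.05912562 / 14.6947426 = -0.004
So phi_hat = [-0.6250, -0.0040].
Therefore phi_hat_1 = -0.6250.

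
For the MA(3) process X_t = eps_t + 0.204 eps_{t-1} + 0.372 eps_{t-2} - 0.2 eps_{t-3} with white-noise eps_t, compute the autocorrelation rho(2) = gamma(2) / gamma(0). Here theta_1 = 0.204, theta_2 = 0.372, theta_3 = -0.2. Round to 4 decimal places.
\rho(2) = 0.2715

For an MA(q) process with theta_0 = 1, the autocovariance is
  gamma(k) = sigma^2 * sum_{i=0..q-k} theta_i * theta_{i+k},
and rho(k) = gamma(k) / gamma(0). Sigma^2 cancels.
  numerator   = (1)*(0.372) + (0.204)*(-0.2) = 0.3312.
  denominator = (1)^2 + (0.204)^2 + (0.372)^2 + (-0.2)^2 = 1.22.
  rho(2) = 0.3312 / 1.22 = 0.2715.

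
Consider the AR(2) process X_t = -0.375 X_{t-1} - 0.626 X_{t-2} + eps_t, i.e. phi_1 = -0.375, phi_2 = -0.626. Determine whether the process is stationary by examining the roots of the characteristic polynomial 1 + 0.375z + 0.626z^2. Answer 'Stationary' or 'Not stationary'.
\text{Stationary}

The AR(p) characteristic polynomial is P(z) = 1 + 0.375z + 0.626z^2.
Stationarity requires all roots to lie outside the unit circle, i.e. |z| > 1 for every root.
Set 1 + (0.375) z + (0.626) z^2 = 0, i.e. a z^2 + b z + c = 0 with a = 0.626, b = 0.375, c = 1.
Discriminant D = b^2 - 4ac = (0.375)^2 - 4*(0.626)*1 = 0.140625 - (2.504) = -2.363375.
D < 0, so the roots are the complex-conjugate pair z = (-b +/- i sqrt(-D)) / (2a) = -0.2995 +/- 1.2279i.
For a conjugate pair |z|^2 = z * conj(z) = (product of roots) = c/a = 1/(0.626) = 1.597444, so |z| = sqrt(1.597444) = 1.2639 for both roots.
Moduli of all roots: 1.2639, 1.2639.
All moduli strictly greater than 1? Yes.
Verdict: Stationary.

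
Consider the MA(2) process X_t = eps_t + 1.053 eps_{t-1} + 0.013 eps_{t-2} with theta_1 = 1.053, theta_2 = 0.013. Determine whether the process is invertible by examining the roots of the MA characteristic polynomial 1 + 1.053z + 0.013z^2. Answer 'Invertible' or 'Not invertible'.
\text{Not invertible}

The MA(q) characteristic polynomial is P(z) = 1 + 1.053z + 0.013z^2.
Invertibility requires all roots to lie outside the unit circle, i.e. |z| > 1 for every root.
Set 1 + (1.053) z + (0.013) z^2 = 0, i.e. a z^2 + b z + c = 0 with a = 0.013, b = 1.053, c = 1.
Discriminant D = b^2 - 4ac = (1.053)^2 - 4*(0.013)*1 = 1.108809 - (0.052) = 1.056809.
D >= 0, so the roots are real: z = (-b +/- sqrt(D)) / (2a) = (-1.053 +/- 1.028012) / (0.026).
  z_1 = (-1.053 + 1.028012) / (0.026) = -0.9611,   |z_1| = 0.9611.
  z_2 = (-1.053 - 1.028012) / (0.026) = -80.0389,   |z_2| = 80.0389.
Moduli of all roots: 0.9611, 80.0389.
All moduli strictly greater than 1? No.
Verdict: Not invertible.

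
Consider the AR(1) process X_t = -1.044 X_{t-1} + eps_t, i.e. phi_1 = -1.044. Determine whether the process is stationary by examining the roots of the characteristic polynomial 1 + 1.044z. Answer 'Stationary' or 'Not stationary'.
\text{Not stationary}

The AR(p) characteristic polynomial is P(z) = 1 + 1.044z.
Stationarity requires all roots to lie outside the unit circle, i.e. |z| > 1 for every root.
This is linear in z: 1 + (1.044) z = 0  =>  z = -1/(1.044) = -0.957854,  |z| = 0.957854.
Moduli of all roots: 0.9579.
All moduli strictly greater than 1? No.
Verdict: Not stationary.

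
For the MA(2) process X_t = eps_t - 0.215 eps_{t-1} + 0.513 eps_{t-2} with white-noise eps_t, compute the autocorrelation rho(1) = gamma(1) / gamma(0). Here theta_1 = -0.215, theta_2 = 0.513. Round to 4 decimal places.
\rho(1) = -0.2484

For an MA(q) process with theta_0 = 1, the autocovariance is
  gamma(k) = sigma^2 * sum_{i=0..q-k} theta_i * theta_{i+k},
and rho(k) = gamma(k) / gamma(0). Sigma^2 cancels.
  numerator   = (1)*(-0.215) + (-0.215)*(0.513) = -0.325295.
  denominator = (1)^2 + (-0.215)^2 + (0.513)^2 = 1.309394.
  rho(1) = -0.325295 / 1.309394 = -0.2484.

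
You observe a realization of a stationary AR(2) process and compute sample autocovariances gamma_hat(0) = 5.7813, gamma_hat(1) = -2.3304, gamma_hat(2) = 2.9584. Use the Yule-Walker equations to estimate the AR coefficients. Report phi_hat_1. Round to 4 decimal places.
\hat\phi_{1} = -0.2350

The Yule-Walker equations for an AR(p) process read, in matrix form,
  Gamma_p phi = r_p,   with   (Gamma_p)_{ij} = gamma(|i - j|),
                       (r_p)_i = gamma(i),   i,j = 1..p.
Substitute the sample gammas (Toeplitz matrix and right-hand side of size 2):
  Gamma_p = [[5.7813, -2.3304], [-2.3304, 5.7813]]
  r_p     = [-2.3304, 2.9584]
Written out:
  5.7813 phi_1 - 2.3304 phi_2 = -2.3304
  -2.3304 phi_1 + 5.7813 phi_2 = 2.9584
Solve by Cramer's rule:
  det = gamma(0)^2 - gamma(1)^2 = (5.7813)^2 - (-2.3304)^2 = 33.42342969 - 5.43076416 = 27.99266553
  phi_hat_1 = [gamma(1) gamma(0) - gamma(1) gamma(2)] / det = [(-2.3304)(5.7813) - (-2.3304)(2.9584)] / 27.99266553 = -6.57848616 / 27.99266553 = -0.235
  phi_hat_2 = [gamma(0) gamma(2) - gamma(1)^2] / det = [(5.7813)(2.9584) - (-2.3304)^2] / 27.99266553 = 11.67263376 / 27.99266553 = 0.417
So phi_hat = [-0.2350, 0.4170].
Therefore phi_hat_1 = -0.2350.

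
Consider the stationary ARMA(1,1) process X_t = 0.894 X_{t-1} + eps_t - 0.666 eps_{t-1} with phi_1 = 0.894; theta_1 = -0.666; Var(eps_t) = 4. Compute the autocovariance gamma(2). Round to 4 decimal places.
\gamma(2) = 1.6431

Multiply the model equation by X_{t-k} and take expectations. With theta_0 = psi_0 = 1 and psi_j the MA(infinity) weights, this gives
  gamma(k) - sum_i phi_i gamma(k-i) = c_k,
  c_k = sigma^2 * sum_{j=k..q} theta_j psi_{j-k}   (c_k = 0 for k > q),
using gamma(-m) = gamma(m).
psi-weights needed (psi_j = theta_j + sum_i phi_i psi_{j-i}):
  psi_1 = theta_1 + phi_1 = -0.666 + (0.894) = 0.228
Right-hand sides:
  c_0 = sigma^2 (1 + theta_1 psi_1) = 4 * (1 + (-0.666)(0.228)) = 4 * 0.848152 = 3.392608
  c_1 = sigma^2 theta_1 = 4 * (-0.666) = -2.664
  c_2 = 0
Equations for k = 0 and k = 1 (AR order 1):
  gamma(0) = phi_1 gamma(1) + c_0
  gamma(1) = phi_1 gamma(0) + c_1
Substituting the second into the first: gamma(0) (1 - phi_1^2) = c_0 + phi_1 c_1, so
  gamma(0) = (c_0 + phi_1 c_1) / (1 - phi_1^2) = (3.392608 + (0.894)(-2.664)) / (1 - (0.894)^2) = 1.010992 / 0.200764 = 5.035724.
  gamma(1) = phi_1 gamma(0) + c_1 = (0.894)(5.035724) + (-2.664) = 1.837937.
For k = 2 (> q): gamma(2) = phi_1 gamma(1) = (0.894)(1.837937) = 1.643116.
Therefore gamma(2) = 1.6431 (to 4 decimal places).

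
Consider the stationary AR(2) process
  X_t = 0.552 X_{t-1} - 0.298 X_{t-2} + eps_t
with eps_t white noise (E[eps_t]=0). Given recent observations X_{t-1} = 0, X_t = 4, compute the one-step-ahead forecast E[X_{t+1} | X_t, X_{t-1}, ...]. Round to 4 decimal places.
E[X_{t+1} \mid \mathcal F_t] = 2.2080

For an AR(p) model X_t = c + sum_i phi_i X_{t-i} + eps_t, the
one-step-ahead conditional mean is
  E[X_{t+1} | X_t, ...] = c + sum_i phi_i X_{t+1-i}.
Substitute known values:
  E[X_{t+1} | ...] = (0.552) * (4) + (-0.298) * (0)
                   = 2.2080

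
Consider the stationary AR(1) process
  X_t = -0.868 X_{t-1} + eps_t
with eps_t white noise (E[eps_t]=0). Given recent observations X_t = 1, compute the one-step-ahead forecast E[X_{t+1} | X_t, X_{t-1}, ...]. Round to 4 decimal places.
E[X_{t+1} \mid \mathcal F_t] = -0.8680

For an AR(p) model X_t = c + sum_i phi_i X_{t-i} + eps_t, the
one-step-ahead conditional mean is
  E[X_{t+1} | X_t, ...] = c + sum_i phi_i X_{t+1-i}.
Substitute known values:
  E[X_{t+1} | ...] = (-0.868) * (1)
                   = -0.8680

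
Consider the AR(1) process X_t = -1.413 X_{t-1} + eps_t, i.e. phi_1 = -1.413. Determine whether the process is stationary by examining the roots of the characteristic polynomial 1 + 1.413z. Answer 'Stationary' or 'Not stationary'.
\text{Not stationary}

The AR(p) characteristic polynomial is P(z) = 1 + 1.413z.
Stationarity requires all roots to lie outside the unit circle, i.e. |z| > 1 for every root.
This is linear in z: 1 + (1.413) z = 0  =>  z = -1/(1.413) = -0.707714,  |z| = 0.707714.
Moduli of all roots: 0.7077.
All moduli strictly greater than 1? No.
Verdict: Not stationary.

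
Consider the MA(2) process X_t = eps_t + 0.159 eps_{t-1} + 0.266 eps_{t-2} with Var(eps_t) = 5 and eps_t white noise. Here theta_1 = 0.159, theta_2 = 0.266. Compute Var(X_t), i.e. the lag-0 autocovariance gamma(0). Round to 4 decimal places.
\gamma(0) = 5.4802

For an MA(q) process X_t = eps_t + sum_i theta_i eps_{t-i} with
Var(eps_t) = sigma^2, the variance is
  gamma(0) = sigma^2 * (1 + sum_i theta_i^2).
  sum_i theta_i^2 = (0.159)^2 + (0.266)^2 = 0.025281 + 0.070756 = 0.096037.
  gamma(0) = 5 * (1 + 0.096037) = 5 * 1.096037 = 5.480185, which rounds to 5.4802.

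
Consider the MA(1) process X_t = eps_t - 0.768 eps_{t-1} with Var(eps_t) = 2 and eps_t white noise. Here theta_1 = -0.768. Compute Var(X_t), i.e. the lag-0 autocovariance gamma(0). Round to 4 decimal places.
\gamma(0) = 3.1796

For an MA(q) process X_t = eps_t + sum_i theta_i eps_{t-i} with
Var(eps_t) = sigma^2, the variance is
  gamma(0) = sigma^2 * (1 + sum_i theta_i^2).
  sum_i theta_i^2 = (-0.768)^2 = 0.589824.
  gamma(0) = 2 * (1 + 0.589824) = 2 * 1.589824 = 3.179648, which rounds to 3.1796.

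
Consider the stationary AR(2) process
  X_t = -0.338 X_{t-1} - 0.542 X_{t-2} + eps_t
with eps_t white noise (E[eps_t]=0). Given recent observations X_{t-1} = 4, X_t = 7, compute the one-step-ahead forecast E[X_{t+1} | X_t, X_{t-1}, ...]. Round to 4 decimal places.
E[X_{t+1} \mid \mathcal F_t] = -4.5340

For an AR(p) model X_t = c + sum_i phi_i X_{t-i} + eps_t, the
one-step-ahead conditional mean is
  E[X_{t+1} | X_t, ...] = c + sum_i phi_i X_{t+1-i}.
Substitute known values:
  E[X_{t+1} | ...] = (-0.338) * (7) + (-0.542) * (4)
                   = -4.5340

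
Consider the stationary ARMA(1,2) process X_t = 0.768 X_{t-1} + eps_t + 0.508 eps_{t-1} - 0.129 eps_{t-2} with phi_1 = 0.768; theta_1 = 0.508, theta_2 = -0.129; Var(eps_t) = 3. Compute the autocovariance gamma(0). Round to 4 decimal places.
\gamma(0) = 13.1809

Multiply the model equation by X_{t-k} and take expectations. With theta_0 = psi_0 = 1 and psi_j the MA(infinity) weights, this gives
  gamma(k) - sum_i phi_i gamma(k-i) = c_k,
  c_k = sigma^2 * sum_{j=k..q} theta_j psi_{j-k}   (c_k = 0 for k > q),
using gamma(-m) = gamma(m).
psi-weights needed (psi_j = theta_j + sum_i phi_i psi_{j-i}):
  psi_1 = theta_1 + phi_1 = 0.508 + (0.768) = 1.276
  psi_2 = theta_2 + phi_1 psi_1 = -0.129 + (0.768)(1.276) = 0.850968
Right-hand sides:
  c_0 = sigma^2 (1 + theta_1 psi_1 + theta_2 psi_2) = 3 * (1 + (0.508)(1.276) + (-0.129)(0.850968)) = 3 * 1.538433 = 4.615299
  c_1 = sigma^2 (theta_1 + theta_2 psi_1) = 3 * (0.508 + (-0.129)(1.276)) = 1.030188
  c_2 = sigma^2 theta_2 = 3 * (-0.129) = -0.387
Equations for k = 0 and k = 1 (AR order 1):
  gamma(0) = phi_1 gamma(1) + c_0
  gamma(1) = phi_1 gamma(0) + c_1
Substituting the second into the first: gamma(0) (1 - phi_1^2) = c_0 + phi_1 c_1, so
  gamma(0) = (c_0 + phi_1 c_1) / (1 - phi_1^2) = (4.615299 + (0.768)(1.030188)) / (1 - (0.768)^2) = 5.406484 / 0.410176 = 13.180888.
Therefore gamma(0) = 13.1809 (to 4 decimal places).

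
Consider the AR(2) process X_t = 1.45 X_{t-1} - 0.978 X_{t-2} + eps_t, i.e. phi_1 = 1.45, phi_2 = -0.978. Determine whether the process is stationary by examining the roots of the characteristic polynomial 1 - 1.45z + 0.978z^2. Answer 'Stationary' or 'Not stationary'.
\text{Stationary}

The AR(p) characteristic polynomial is P(z) = 1 - 1.45z + 0.978z^2.
Stationarity requires all roots to lie outside the unit circle, i.e. |z| > 1 for every root.
Set 1 + (-1.45) z + (0.978) z^2 = 0, i.e. a z^2 + b z + c = 0 with a = 0.978, b = -1.45, c = 1.
Discriminant D = b^2 - 4ac = (-1.45)^2 - 4*(0.978)*1 = 2.1025 - (3.912) = -1.8095.
D < 0, so the roots are the complex-conjugate pair z = (-b +/- i sqrt(-D)) / (2a) = 0.7413 +/- 0.6877i.
For a conjugate pair |z|^2 = z * conj(z) = (product of roots) = c/a = 1/(0.978) = 1.022495, so |z| = sqrt(1.022495) = 1.0112 for both roots.
Moduli of all roots: 1.0112, 1.0112.
All moduli strictly greater than 1? Yes.
Verdict: Stationary.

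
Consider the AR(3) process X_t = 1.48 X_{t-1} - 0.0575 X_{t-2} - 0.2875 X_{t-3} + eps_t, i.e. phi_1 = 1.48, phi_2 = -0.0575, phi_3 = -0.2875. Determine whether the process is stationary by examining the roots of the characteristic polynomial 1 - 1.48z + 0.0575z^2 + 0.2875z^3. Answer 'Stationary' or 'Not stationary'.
\text{Not stationary}

The AR(p) characteristic polynomial is P(z) = 1 - 1.48z + 0.0575z^2 + 0.2875z^3.
Stationarity requires all roots to lie outside the unit circle, i.e. |z| > 1 for every root.
Degree 3: look for a simple real root z0 first, then factor out (1 - z/z0) and solve the remaining quadratic.
Testing z0 = 0.8: P(0.8) = 1 + (-1.48)(0.8) + (0.0575)(0.8)^2 + (0.2875)(0.8)^3
  = 1 + (-1.184) + (0.0368) + (0.1472) = 0.  So z_0 = 0.8 is a root, |z_0| = 0.8.
Divide out the factor (1 - 1.25 z) = (1 - z/z0) (since 1/z0 = 1.25):
  P(z) = (1 - 1.25 z)(1 + (-0.23) z + (-0.23) z^2)
  [check: z-coef -0.23 - (1.25) = -1.48; z^2-coef -0.23 - (1.25)(-0.23) = 0.0575; z^3-coef -(1.25)(-0.23) = 0.2875.]
Remaining roots from the quadratic factor 1 + (-0.23) z + (-0.23) z^2:
  Set 1 + (-0.23) z + (-0.23) z^2 = 0, i.e. a z^2 + b z + c = 0 with a = -0.23, b = -0.23, c = 1.
  Discriminant D = b^2 - 4ac = (-0.23)^2 - 4*(-0.23)*1 = 0.0529 - (-0.92) = 0.9729.
  D >= 0, so the roots are real: z = (-b +/- sqrt(D)) / (2a) = (0.23 +/- 0.986357) / (-0.46).
    z_1 = (0.23 + 0.986357) / (-0.46) = -2.6443,   |z_1| = 2.6443.
    z_2 = (0.23 - 0.986357) / (-0.46) = 1.6443,   |z_2| = 1.6443.
Moduli of all roots: 0.8000, 2.6443, 1.6443.
All moduli strictly greater than 1? No.
Verdict: Not stationary.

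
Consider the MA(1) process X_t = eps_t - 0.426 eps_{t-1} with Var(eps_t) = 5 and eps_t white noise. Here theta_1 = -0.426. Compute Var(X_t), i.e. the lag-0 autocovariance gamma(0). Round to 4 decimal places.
\gamma(0) = 5.9074

For an MA(q) process X_t = eps_t + sum_i theta_i eps_{t-i} with
Var(eps_t) = sigma^2, the variance is
  gamma(0) = sigma^2 * (1 + sum_i theta_i^2).
  sum_i theta_i^2 = (-0.426)^2 = 0.181476.
  gamma(0) = 5 * (1 + 0.181476) = 5 * 1.181476 = 5.90738, which rounds to 5.9074.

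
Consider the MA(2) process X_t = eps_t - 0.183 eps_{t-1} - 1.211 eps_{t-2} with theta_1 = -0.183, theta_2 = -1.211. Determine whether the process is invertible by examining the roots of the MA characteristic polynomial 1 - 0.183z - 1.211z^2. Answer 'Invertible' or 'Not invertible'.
\text{Not invertible}

The MA(q) characteristic polynomial is P(z) = 1 - 0.183z - 1.211z^2.
Invertibility requires all roots to lie outside the unit circle, i.e. |z| > 1 for every root.
Set 1 + (-0.183) z + (-1.211) z^2 = 0, i.e. a z^2 + b z + c = 0 with a = -1.211, b = -0.183, c = 1.
Discriminant D = b^2 - 4ac = (-0.183)^2 - 4*(-1.211)*1 = 0.033489 - (-4.844) = 4.877489.
D >= 0, so the roots are real: z = (-b +/- sqrt(D)) / (2a) = (0.183 +/- 2.208504) / (-2.422).
  z_1 = (0.183 + 2.208504) / (-2.422) = -0.9874,   |z_1| = 0.9874.
  z_2 = (0.183 - 2.208504) / (-2.422) = 0.8363,   |z_2| = 0.8363.
Moduli of all roots: 0.9874, 0.8363.
All moduli strictly greater than 1? No.
Verdict: Not invertible.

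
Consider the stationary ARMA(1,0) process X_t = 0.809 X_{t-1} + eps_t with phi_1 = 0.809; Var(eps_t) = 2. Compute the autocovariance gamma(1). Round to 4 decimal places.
\gamma(1) = 4.6828

Multiply the model equation by X_{t-k} and take expectations. With theta_0 = psi_0 = 1 and psi_j the MA(infinity) weights, this gives
  gamma(k) - sum_i phi_i gamma(k-i) = c_k,
  c_k = sigma^2 * sum_{j=k..q} theta_j psi_{j-k}   (c_k = 0 for k > q),
using gamma(-m) = gamma(m).
Pure AR (q = 0): c_0 = sigma^2 = 2, c_k = 0 for k >= 1.
Equations for k = 0 and k = 1 (AR order 1):
  gamma(0) = phi_1 gamma(1) + c_0
  gamma(1) = phi_1 gamma(0) + c_1
Substituting the second into the first: gamma(0) (1 - phi_1^2) = c_0 + phi_1 c_1, so
  gamma(0) = c_0 / (1 - phi_1^2) = 2 / (1 - (0.809)^2) = 2 / 0.345519 = 5.788394.
  gamma(1) = phi_1 gamma(0) = (0.809)(5.788394) = 4.68281.
Therefore gamma(1) = 4.6828 (to 4 decimal places).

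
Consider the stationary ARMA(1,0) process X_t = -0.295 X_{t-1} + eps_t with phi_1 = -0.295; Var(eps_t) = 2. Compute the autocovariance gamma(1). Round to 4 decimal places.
\gamma(1) = -0.6462

Multiply the model equation by X_{t-k} and take expectations. With theta_0 = psi_0 = 1 and psi_j the MA(infinity) weights, this gives
  gamma(k) - sum_i phi_i gamma(k-i) = c_k,
  c_k = sigma^2 * sum_{j=k..q} theta_j psi_{j-k}   (c_k = 0 for k > q),
using gamma(-m) = gamma(m).
Pure AR (q = 0): c_0 = sigma^2 = 2, c_k = 0 for k >= 1.
Equations for k = 0 and k = 1 (AR order 1):
  gamma(0) = phi_1 gamma(1) + c_0
  gamma(1) = phi_1 gamma(0) + c_1
Substituting the second into the first: gamma(0) (1 - phi_1^2) = c_0 + phi_1 c_1, so
  gamma(0) = c_0 / (1 - phi_1^2) = 2 / (1 - (-0.295)^2) = 2 / 0.912975 = 2.19064.
  gamma(1) = phi_1 gamma(0) = (-0.295)(2.19064) = -0.646239.
Therefore gamma(1) = -0.6462 (to 4 decimal places).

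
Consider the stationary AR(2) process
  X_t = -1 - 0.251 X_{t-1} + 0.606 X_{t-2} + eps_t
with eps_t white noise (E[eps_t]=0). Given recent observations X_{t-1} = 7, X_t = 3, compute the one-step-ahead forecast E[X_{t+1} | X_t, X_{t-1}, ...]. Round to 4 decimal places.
E[X_{t+1} \mid \mathcal F_t] = 2.4890

For an AR(p) model X_t = c + sum_i phi_i X_{t-i} + eps_t, the
one-step-ahead conditional mean is
  E[X_{t+1} | X_t, ...] = c + sum_i phi_i X_{t+1-i}.
Substitute known values:
  E[X_{t+1} | ...] = -1 + (-0.251) * (3) + (0.606) * (7)
                   = 2.4890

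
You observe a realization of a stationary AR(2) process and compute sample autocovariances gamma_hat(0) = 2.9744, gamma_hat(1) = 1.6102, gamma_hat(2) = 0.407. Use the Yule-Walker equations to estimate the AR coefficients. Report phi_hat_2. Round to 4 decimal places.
\hat\phi_{2} = -0.2210

The Yule-Walker equations for an AR(p) process read, in matrix form,
  Gamma_p phi = r_p,   with   (Gamma_p)_{ij} = gamma(|i - j|),
                       (r_p)_i = gamma(i),   i,j = 1..p.
Substitute the sample gammas (Toeplitz matrix and right-hand side of size 2):
  Gamma_p = [[2.9744, 1.6102], [1.6102, 2.9744]]
  r_p     = [1.6102, 0.407]
Written out:
  2.9744 phi_1 + 1.6102 phi_2 = 1.6102
  1.6102 phi_1 + 2.9744 phi_2 = 0.407
Solve by Cramer's rule:
  det = gamma(0)^2 - gamma(1)^2 = (2.9744)^2 - (1.6102)^2 = 8.84705536 - 2.59274404 = 6.25431132
  phi_hat_1 = [gamma(1) gamma(0) - gamma(1) gamma(2)] / det = [(1.6102)(2.9744) - (1.6102)(0.407)] / 6.25431132 = 4.13402748 / 6.25431132 = 0.661
  phi_hat_2 = [gamma(0) gamma(2) - gamma(1)^2] / det = [(2.9744)(0.407) - (1.6102)^2] / 6.25431132 = -1.38216324 / 6.25431132 = -0.221
So phi_hat = [0.6610, -0.2210].
Therefore phi_hat_2 = -0.2210.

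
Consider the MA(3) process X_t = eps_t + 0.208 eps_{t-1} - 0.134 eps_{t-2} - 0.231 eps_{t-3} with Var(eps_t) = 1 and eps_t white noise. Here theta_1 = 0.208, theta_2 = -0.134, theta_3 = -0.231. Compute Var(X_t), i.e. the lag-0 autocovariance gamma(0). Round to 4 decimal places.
\gamma(0) = 1.1146

For an MA(q) process X_t = eps_t + sum_i theta_i eps_{t-i} with
Var(eps_t) = sigma^2, the variance is
  gamma(0) = sigma^2 * (1 + sum_i theta_i^2).
  sum_i theta_i^2 = (0.208)^2 + (-0.134)^2 + (-0.231)^2 = 0.043264 + 0.017956 + 0.053361 = 0.114581.
  gamma(0) = 1 * (1 + 0.114581) = 1 * 1.114581 = 1.114581, which rounds to 1.1146.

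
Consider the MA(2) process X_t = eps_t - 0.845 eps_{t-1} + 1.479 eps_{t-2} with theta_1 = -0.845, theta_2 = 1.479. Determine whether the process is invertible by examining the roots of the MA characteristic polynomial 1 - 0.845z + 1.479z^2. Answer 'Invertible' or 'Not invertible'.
\text{Not invertible}

The MA(q) characteristic polynomial is P(z) = 1 - 0.845z + 1.479z^2.
Invertibility requires all roots to lie outside the unit circle, i.e. |z| > 1 for every root.
Set 1 + (-0.845) z + (1.479) z^2 = 0, i.e. a z^2 + b z + c = 0 with a = 1.479, b = -0.845, c = 1.
Discriminant D = b^2 - 4ac = (-0.845)^2 - 4*(1.479)*1 = 0.714025 - (5.916) = -5.201975.
D < 0, so the roots are the complex-conjugate pair z = (-b +/- i sqrt(-D)) / (2a) = 0.2857 +/- 0.7711i.
For a conjugate pair |z|^2 = z * conj(z) = (product of roots) = c/a = 1/(1.479) = 0.676133, so |z| = sqrt(0.676133) = 0.8223 for both roots.
Moduli of all roots: 0.8223, 0.8223.
All moduli strictly greater than 1? No.
Verdict: Not invertible.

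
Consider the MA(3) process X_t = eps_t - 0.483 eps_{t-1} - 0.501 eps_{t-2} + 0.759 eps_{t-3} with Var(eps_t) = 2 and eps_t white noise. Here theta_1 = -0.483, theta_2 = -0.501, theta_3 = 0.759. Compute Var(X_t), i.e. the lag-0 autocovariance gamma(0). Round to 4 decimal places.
\gamma(0) = 4.1207

For an MA(q) process X_t = eps_t + sum_i theta_i eps_{t-i} with
Var(eps_t) = sigma^2, the variance is
  gamma(0) = sigma^2 * (1 + sum_i theta_i^2).
  sum_i theta_i^2 = (-0.483)^2 + (-0.501)^2 + (0.759)^2 = 0.233289 + 0.251001 + 0.576081 = 1.060371.
  gamma(0) = 2 * (1 + 1.060371) = 2 * 2.060371 = 4.120742, which rounds to 4.1207.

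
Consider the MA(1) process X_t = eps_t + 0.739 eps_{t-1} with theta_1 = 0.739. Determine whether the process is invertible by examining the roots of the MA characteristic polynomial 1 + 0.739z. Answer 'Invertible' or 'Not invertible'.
\text{Invertible}

The MA(q) characteristic polynomial is P(z) = 1 + 0.739z.
Invertibility requires all roots to lie outside the unit circle, i.e. |z| > 1 for every root.
This is linear in z: 1 + (0.739) z = 0  =>  z = -1/(0.739) = -1.35318,  |z| = 1.35318.
Moduli of all roots: 1.3532.
All moduli strictly greater than 1? Yes.
Verdict: Invertible.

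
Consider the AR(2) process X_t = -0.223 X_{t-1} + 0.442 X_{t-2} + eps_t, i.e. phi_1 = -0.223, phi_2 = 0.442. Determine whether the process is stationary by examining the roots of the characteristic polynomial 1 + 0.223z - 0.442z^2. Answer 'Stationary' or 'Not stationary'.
\text{Stationary}

The AR(p) characteristic polynomial is P(z) = 1 + 0.223z - 0.442z^2.
Stationarity requires all roots to lie outside the unit circle, i.e. |z| > 1 for every root.
Set 1 + (0.223) z + (-0.442) z^2 = 0, i.e. a z^2 + b z + c = 0 with a = -0.442, b = 0.223, c = 1.
Discriminant D = b^2 - 4ac = (0.223)^2 - 4*(-0.442)*1 = 0.049729 - (-1.768) = 1.817729.
D >= 0, so the roots are real: z = (-b +/- sqrt(D)) / (2a) = (-0.223 +/- 1.348232) / (-0.884).
  z_1 = (-0.223 + 1.348232) / (-0.884) = -1.2729,   |z_1| = 1.2729.
  z_2 = (-0.223 - 1.348232) / (-0.884) = 1.7774,   |z_2| = 1.7774.
Moduli of all roots: 1.2729, 1.7774.
All moduli strictly greater than 1? Yes.
Verdict: Stationary.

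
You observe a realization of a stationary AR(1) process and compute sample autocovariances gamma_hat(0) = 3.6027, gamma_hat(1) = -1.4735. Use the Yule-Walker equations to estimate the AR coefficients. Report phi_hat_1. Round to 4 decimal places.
\hat\phi_{1} = -0.4090

The Yule-Walker equations for an AR(p) process read, in matrix form,
  Gamma_p phi = r_p,   with   (Gamma_p)_{ij} = gamma(|i - j|),
                       (r_p)_i = gamma(i),   i,j = 1..p.
Substitute the sample gammas (Toeplitz matrix and right-hand side of size 1):
  Gamma_p = [[3.6027]]
  r_p     = [-1.4735]
With p = 1 this is the single equation gamma(0) phi_1 = gamma(1):
  phi_hat_1 = gamma(1) / gamma(0) = -1.4735 / 3.6027 = -0.4090.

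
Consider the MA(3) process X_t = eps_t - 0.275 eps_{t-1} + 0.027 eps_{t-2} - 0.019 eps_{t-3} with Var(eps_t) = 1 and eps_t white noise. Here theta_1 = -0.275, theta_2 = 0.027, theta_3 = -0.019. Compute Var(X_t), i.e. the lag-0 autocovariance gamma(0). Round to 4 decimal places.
\gamma(0) = 1.0767

For an MA(q) process X_t = eps_t + sum_i theta_i eps_{t-i} with
Var(eps_t) = sigma^2, the variance is
  gamma(0) = sigma^2 * (1 + sum_i theta_i^2).
  sum_i theta_i^2 = (-0.275)^2 + (0.027)^2 + (-0.019)^2 = 0.075625 + 0.000729 + 0.000361 = 0.076715.
  gamma(0) = 1 * (1 + 0.076715) = 1 * 1.076715 = 1.076715, which rounds to 1.0767.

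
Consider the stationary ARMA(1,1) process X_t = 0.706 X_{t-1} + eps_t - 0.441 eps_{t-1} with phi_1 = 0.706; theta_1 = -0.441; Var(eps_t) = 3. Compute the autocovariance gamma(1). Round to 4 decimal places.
\gamma(1) = 1.0915

Multiply the model equation by X_{t-k} and take expectations. With theta_0 = psi_0 = 1 and psi_j the MA(infinity) weights, this gives
  gamma(k) - sum_i phi_i gamma(k-i) = c_k,
  c_k = sigma^2 * sum_{j=k..q} theta_j psi_{j-k}   (c_k = 0 for k > q),
using gamma(-m) = gamma(m).
psi-weights needed (psi_j = theta_j + sum_i phi_i psi_{j-i}):
  psi_1 = theta_1 + phi_1 = -0.441 + (0.706) = 0.265
Right-hand sides:
  c_0 = sigma^2 (1 + theta_1 psi_1) = 3 * (1 + (-0.441)(0.265)) = 3 * 0.883135 = 2.649405
  c_1 = sigma^2 theta_1 = 3 * (-0.441) = -1.323
  c_2 = 0
Equations for k = 0 and k = 1 (AR order 1):
  gamma(0) = phi_1 gamma(1) + c_0
  gamma(1) = phi_1 gamma(0) + c_1
Substituting the second into the first: gamma(0) (1 - phi_1^2) = c_0 + phi_1 c_1, so
  gamma(0) = (c_0 + phi_1 c_1) / (1 - phi_1^2) = (2.649405 + (0.706)(-1.323)) / (1 - (0.706)^2) = 1.715367 / 0.501564 = 3.420036.
  gamma(1) = phi_1 gamma(0) + c_1 = (0.706)(3.420036) + (-1.323) = 1.091546.
Therefore gamma(1) = 1.0915 (to 4 decimal places).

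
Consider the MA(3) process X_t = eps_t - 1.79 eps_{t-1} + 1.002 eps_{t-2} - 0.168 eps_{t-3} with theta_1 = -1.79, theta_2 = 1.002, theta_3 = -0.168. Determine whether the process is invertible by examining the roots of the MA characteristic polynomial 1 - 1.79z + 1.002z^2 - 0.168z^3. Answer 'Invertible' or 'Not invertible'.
\text{Invertible}

The MA(q) characteristic polynomial is P(z) = 1 - 1.79z + 1.002z^2 - 0.168z^3.
Invertibility requires all roots to lie outside the unit circle, i.e. |z| > 1 for every root.
Degree 3: look for a simple real root z0 first, then factor out (1 - z/z0) and solve the remaining quadratic.
Testing z0 = 1.25: P(1.25) = 1 + (-1.79)(1.25) + (1.002)(1.25)^2 + (-0.168)(1.25)^3
  = 1 + (-2.2375) + (1.565625) + (-0.328125) = 0.  So z_0 = 1.25 is a root, |z_0| = 1.25.
Divide out the factor (1 - 0.8 z) = (1 - z/z0) (since 1/z0 = 0.8):
  P(z) = (1 - 0.8 z)(1 + (-0.99) z + (0.21) z^2)
  [check: z-coef -0.99 - (0.8) = -1.79; z^2-coef 0.21 - (0.8)(-0.99) = 1.002; z^3-coef -(0.8)(0.21) = -0.168.]
Remaining roots from the quadratic factor 1 + (-0.99) z + (0.21) z^2:
  Set 1 + (-0.99) z + (0.21) z^2 = 0, i.e. a z^2 + b z + c = 0 with a = 0.21, b = -0.99, c = 1.
  Discriminant D = b^2 - 4ac = (-0.99)^2 - 4*(0.21)*1 = 0.9801 - (0.84) = 0.1401.
  D >= 0, so the roots are real: z = (-b +/- sqrt(D)) / (2a) = (0.99 +/- 0.374299) / (0.42).
    z_1 = (0.99 + 0.374299) / (0.42) = 3.2483,   |z_1| = 3.2483.
    z_2 = (0.99 - 0.374299) / (0.42) = 1.466,   |z_2| = 1.466.
Moduli of all roots: 1.2500, 3.2483, 1.4660.
All moduli strictly greater than 1? Yes.
Verdict: Invertible.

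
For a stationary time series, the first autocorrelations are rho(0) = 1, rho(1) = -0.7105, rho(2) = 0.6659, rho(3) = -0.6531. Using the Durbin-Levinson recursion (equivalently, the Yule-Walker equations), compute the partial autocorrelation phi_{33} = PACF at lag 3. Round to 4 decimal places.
\phi_{33} = -0.2321

The PACF at lag k is phi_{kk}, the last component of the solution
to the Yule-Walker system G_k phi = r_k where
  (G_k)_{ij} = rho(|i - j|), (r_k)_i = rho(i), i,j = 1..k.
Equivalently, Durbin-Levinson gives phi_{kk} iteratively:
  phi_{11} = rho(1)
  phi_{kk} = [rho(k) - sum_{j=1..k-1} phi_{k-1,j} rho(k-j)]
            / [1 - sum_{j=1..k-1} phi_{k-1,j} rho(j)],
  phi_{k,j} = phi_{k-1,j} - phi_{kk} phi_{k-1,k-j},  j = 1..k-1.
Step k = 1:
  phi_11 = rho(1) = -0.7105.
Step k = 2:
  phi_22 = [rho(2) - phi_11 rho(1)] / [1 - phi_11 rho(1)] = [0.6659 - (-0.7105)(-0.7105)] / [1 - (-0.7105)(-0.7105)]
         = 0.16108975 / 0.49518975 = 0.325309.
  Update: phi_21 = phi_11 - phi_22 phi_11 = -0.7105 - (0.325309)(-0.7105) = -0.479368.
Step k = 3:
  phi_33 = [rho(3) - phi_21 rho(2) - phi_22 rho(1)] / [1 - phi_21 rho(1) - phi_22 rho(2)]
    numerator   = -0.6531 - (-0.479368)(0.6659) - (0.325309)(-0.7105) = -0.1027568
    denominator = 1 - (-0.479368)(-0.7105) - (0.325309)(0.6659) = 0.44278578
  phi_33 = -0.1027568 / 0.44278578 = -0.2321.
Therefore phi_{33} = -0.2321.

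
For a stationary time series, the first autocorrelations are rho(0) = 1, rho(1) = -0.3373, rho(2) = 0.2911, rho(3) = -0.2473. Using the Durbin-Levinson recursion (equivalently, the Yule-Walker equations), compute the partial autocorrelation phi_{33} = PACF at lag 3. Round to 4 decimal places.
\phi_{33} = -0.1190

The PACF at lag k is phi_{kk}, the last component of the solution
to the Yule-Walker system G_k phi = r_k where
  (G_k)_{ij} = rho(|i - j|), (r_k)_i = rho(i), i,j = 1..k.
Equivalently, Durbin-Levinson gives phi_{kk} iteratively:
  phi_{11} = rho(1)
  phi_{kk} = [rho(k) - sum_{j=1..k-1} phi_{k-1,j} rho(k-j)]
            / [1 - sum_{j=1..k-1} phi_{k-1,j} rho(j)],
  phi_{k,j} = phi_{k-1,j} - phi_{kk} phi_{k-1,k-j},  j = 1..k-1.
Step k = 1:
  phi_11 = rho(1) = -0.3373.
Step k = 2:
  phi_22 = [rho(2) - phi_11 rho(1)] / [1 - phi_11 rho(1)] = [0.2911 - (-0.3373)(-0.3373)] / [1 - (-0.3373)(-0.3373)]
         = 0.17732871 / 0.88622871 = 0.200094.
  Update: phi_21 = phi_11 - phi_22 phi_11 = -0.3373 - (0.200094)(-0.3373) = -0.269808.
Step k = 3:
  phi_33 = [rho(3) - phi_21 rho(2) - phi_22 rho(1)] / [1 - phi_21 rho(1) - phi_22 rho(2)]
    numerator   = -0.2473 - (-0.269808)(0.2911) - (0.200094)(-0.3373) = -0.10126719
    denominator = 1 - (-0.269808)(-0.3373) - (0.200094)(0.2911) = 0.85074637
  phi_33 = -0.10126719 / 0.85074637 = -0.119.
Therefore phi_{33} = -0.1190.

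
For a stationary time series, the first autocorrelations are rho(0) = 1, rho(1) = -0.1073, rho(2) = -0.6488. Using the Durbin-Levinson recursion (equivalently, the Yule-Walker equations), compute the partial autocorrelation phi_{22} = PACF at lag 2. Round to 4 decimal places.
\phi_{22} = -0.6680

The PACF at lag k is phi_{kk}, the last component of the solution
to the Yule-Walker system G_k phi = r_k where
  (G_k)_{ij} = rho(|i - j|), (r_k)_i = rho(i), i,j = 1..k.
Equivalently, Durbin-Levinson gives phi_{kk} iteratively:
  phi_{11} = rho(1)
  phi_{kk} = [rho(k) - sum_{j=1..k-1} phi_{k-1,j} rho(k-j)]
            / [1 - sum_{j=1..k-1} phi_{k-1,j} rho(j)],
  phi_{k,j} = phi_{k-1,j} - phi_{kk} phi_{k-1,k-j},  j = 1..k-1.
Step k = 1:
  phi_11 = rho(1) = -0.1073.
Step k = 2:
  phi_22 = [rho(2) - phi_11 rho(1)] / [1 - phi_11 rho(1)] = [-0.6488 - (-0.1073)(-0.1073)] / [1 - (-0.1073)(-0.1073)]
         = -0.66031329 / 0.98848671 = -0.668.
Therefore phi_{22} = -0.6680.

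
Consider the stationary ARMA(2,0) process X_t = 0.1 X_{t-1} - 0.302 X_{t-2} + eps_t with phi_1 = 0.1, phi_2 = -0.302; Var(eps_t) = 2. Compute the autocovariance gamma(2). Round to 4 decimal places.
\gamma(2) = -0.6516

Multiply the model equation by X_{t-k} and take expectations. With theta_0 = psi_0 = 1 and psi_j the MA(infinity) weights, this gives
  gamma(k) - sum_i phi_i gamma(k-i) = c_k,
  c_k = sigma^2 * sum_{j=k..q} theta_j psi_{j-k}   (c_k = 0 for k > q),
using gamma(-m) = gamma(m).
Pure AR (q = 0): c_0 = sigma^2 = 2, c_k = 0 for k >= 1.
Equations for k = 0, 1, 2 (AR order 2, c_2 = 0):
  (E0) gamma(0) = phi_1 gamma(1) + phi_2 gamma(2) + c_0
  (E1) gamma(1) = phi_1 gamma(0) + phi_2 gamma(1) + c_1
  (E2) gamma(2) = phi_1 gamma(1) + phi_2 gamma(0)
From (E1): gamma(1) = A gamma(0) + B with
  A = phi_1 / (1 - phi_2) = 0.1 / 1.302 = 0.076805,   B = c_1 / (1 - phi_2) = 0 / 1.302 = 0.
Insert (E2) into (E0): gamma(0) (1 - phi_2^2) = phi_1 (1 + phi_2) gamma(1) + c_0.
  phi_1 (1 + phi_2) = (0.1)(0.698) = 0.0698,   1 - phi_2^2 = 0.908796.
Replace gamma(1) by A gamma(0) + B and collect gamma(0):
  gamma(0) [0.908796 - (0.0698)(0.076805)] = c_0 = 2
  gamma(0) * 0.903435 = 2
  gamma(0) = 2 / 0.903435 = 2.213773.
  gamma(1) = A gamma(0) = (0.076805)(2.213773) = 0.170029.
  gamma(2) = phi_1 gamma(1) + phi_2 gamma(0) = (0.1)(0.170029) + (-0.302)(2.213773) = -0.651557.
Therefore gamma(2) = -0.6516 (to 4 decimal places).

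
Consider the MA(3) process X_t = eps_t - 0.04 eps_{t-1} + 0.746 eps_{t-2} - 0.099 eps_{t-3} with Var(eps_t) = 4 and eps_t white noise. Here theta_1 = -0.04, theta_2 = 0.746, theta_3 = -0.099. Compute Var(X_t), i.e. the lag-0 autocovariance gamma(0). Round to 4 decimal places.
\gamma(0) = 6.2717

For an MA(q) process X_t = eps_t + sum_i theta_i eps_{t-i} with
Var(eps_t) = sigma^2, the variance is
  gamma(0) = sigma^2 * (1 + sum_i theta_i^2).
  sum_i theta_i^2 = (-0.04)^2 + (0.746)^2 + (-0.099)^2 = 0.0016 + 0.556516 + 0.009801 = 0.567917.
  gamma(0) = 4 * (1 + 0.567917) = 4 * 1.567917 = 6.271668, which rounds to 6.2717.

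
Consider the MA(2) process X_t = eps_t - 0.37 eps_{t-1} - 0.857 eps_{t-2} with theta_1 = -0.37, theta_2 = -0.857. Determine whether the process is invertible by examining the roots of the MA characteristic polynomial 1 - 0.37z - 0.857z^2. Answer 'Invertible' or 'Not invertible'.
\text{Not invertible}

The MA(q) characteristic polynomial is P(z) = 1 - 0.37z - 0.857z^2.
Invertibility requires all roots to lie outside the unit circle, i.e. |z| > 1 for every root.
Set 1 + (-0.37) z + (-0.857) z^2 = 0, i.e. a z^2 + b z + c = 0 with a = -0.857, b = -0.37, c = 1.
Discriminant D = b^2 - 4ac = (-0.37)^2 - 4*(-0.857)*1 = 0.1369 - (-3.428) = 3.5649.
D >= 0, so the roots are real: z = (-b +/- sqrt(D)) / (2a) = (0.37 +/- 1.888094) / (-1.714).
  z_1 = (0.37 + 1.888094) / (-1.714) = -1.3174,   |z_1| = 1.3174.
  z_2 = (0.37 - 1.888094) / (-1.714) = 0.8857,   |z_2| = 0.8857.
Moduli of all roots: 1.3174, 0.8857.
All moduli strictly greater than 1? No.
Verdict: Not invertible.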